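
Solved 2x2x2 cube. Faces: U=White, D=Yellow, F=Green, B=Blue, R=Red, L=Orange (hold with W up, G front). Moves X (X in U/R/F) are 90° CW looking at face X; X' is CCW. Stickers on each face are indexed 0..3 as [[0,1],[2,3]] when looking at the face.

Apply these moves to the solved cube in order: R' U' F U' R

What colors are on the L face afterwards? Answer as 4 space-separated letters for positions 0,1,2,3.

After move 1 (R'): R=RRRR U=WBWB F=GWGW D=YGYG B=YBYB
After move 2 (U'): U=BBWW F=OOGW R=GWRR B=RRYB L=YBOO
After move 3 (F): F=GOWO U=BBOB R=WWWR D=RGYG L=YYOG
After move 4 (U'): U=BBBO F=YYWO R=GOWR B=WWYB L=RROG
After move 5 (R): R=WGRO U=BYBO F=YGWG D=RYYW B=OWBB
Query: L face = RROG

Answer: R R O G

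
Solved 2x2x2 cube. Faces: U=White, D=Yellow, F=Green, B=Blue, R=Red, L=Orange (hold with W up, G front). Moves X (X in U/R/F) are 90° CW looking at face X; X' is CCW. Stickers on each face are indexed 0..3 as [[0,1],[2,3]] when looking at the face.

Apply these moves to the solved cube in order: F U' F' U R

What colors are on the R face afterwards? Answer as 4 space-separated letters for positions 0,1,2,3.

Answer: R W R R

Derivation:
After move 1 (F): F=GGGG U=WWOO R=WRWR D=RRYY L=OYOY
After move 2 (U'): U=WOWO F=OYGG R=GGWR B=WRBB L=BBOY
After move 3 (F'): F=YGOG U=WOGW R=RGRR D=BYYY L=BOOW
After move 4 (U): U=GWWO F=RGOG R=WRRR B=BOBB L=YGOW
After move 5 (R): R=RWRR U=GGWG F=RYOY D=BBYB B=OOWB
Query: R face = RWRR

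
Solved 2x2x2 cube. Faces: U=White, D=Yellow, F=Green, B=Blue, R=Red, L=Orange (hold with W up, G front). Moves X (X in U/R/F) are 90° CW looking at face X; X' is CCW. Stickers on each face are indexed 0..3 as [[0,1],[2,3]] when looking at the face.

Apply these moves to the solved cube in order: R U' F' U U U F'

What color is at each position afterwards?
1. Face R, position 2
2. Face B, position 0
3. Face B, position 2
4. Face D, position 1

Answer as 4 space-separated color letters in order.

After move 1 (R): R=RRRR U=WGWG F=GYGY D=YBYB B=WBWB
After move 2 (U'): U=GGWW F=OOGY R=GYRR B=RRWB L=WBOO
After move 3 (F'): F=OYOG U=GGGR R=BYYR D=BOYB L=WWOW
After move 4 (U): U=GGRG F=BYOG R=RRYR B=WWWB L=OYOW
After move 5 (U): U=RGGG F=RROG R=WWYR B=OYWB L=BYOW
After move 6 (U): U=GRGG F=WWOG R=OYYR B=BYWB L=RROW
After move 7 (F'): F=WGWO U=GROY R=OYBR D=RWYB L=RGOG
Query 1: R[2] = B
Query 2: B[0] = B
Query 3: B[2] = W
Query 4: D[1] = W

Answer: B B W W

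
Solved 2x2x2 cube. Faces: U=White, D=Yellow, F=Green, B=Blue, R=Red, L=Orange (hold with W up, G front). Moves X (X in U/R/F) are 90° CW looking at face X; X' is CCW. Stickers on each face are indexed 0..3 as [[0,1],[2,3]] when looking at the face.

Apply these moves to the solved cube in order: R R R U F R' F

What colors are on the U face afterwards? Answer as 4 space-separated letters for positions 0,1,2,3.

Answer: W Y G Y

Derivation:
After move 1 (R): R=RRRR U=WGWG F=GYGY D=YBYB B=WBWB
After move 2 (R): R=RRRR U=WYWY F=GBGB D=YWYW B=GBGB
After move 3 (R): R=RRRR U=WBWB F=GWGW D=YGYG B=YBYB
After move 4 (U): U=WWBB F=RRGW R=YBRR B=OOYB L=GWOO
After move 5 (F): F=GRWR U=WWOW R=BBBR D=RYYG L=GYOG
After move 6 (R'): R=BRBB U=WYOO F=GWWW D=RRYR B=GOYB
After move 7 (F): F=WGWW U=WYGY R=OROB D=BBYR L=GROR
Query: U face = WYGY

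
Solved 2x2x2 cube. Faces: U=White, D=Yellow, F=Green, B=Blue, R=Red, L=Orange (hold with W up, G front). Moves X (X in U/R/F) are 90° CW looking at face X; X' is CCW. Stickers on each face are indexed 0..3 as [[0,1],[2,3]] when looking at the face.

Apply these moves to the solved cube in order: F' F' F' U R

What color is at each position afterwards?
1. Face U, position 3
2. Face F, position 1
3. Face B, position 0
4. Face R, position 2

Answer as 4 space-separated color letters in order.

Answer: G R W R

Derivation:
After move 1 (F'): F=GGGG U=WWRR R=YRYR D=OOYY L=OWOW
After move 2 (F'): F=GGGG U=WWYY R=OROR D=WWYY L=OROR
After move 3 (F'): F=GGGG U=WWOO R=WRWR D=RRYY L=OYOY
After move 4 (U): U=OWOW F=WRGG R=BBWR B=OYBB L=GGOY
After move 5 (R): R=WBRB U=OROG F=WRGY D=RBYO B=WYWB
Query 1: U[3] = G
Query 2: F[1] = R
Query 3: B[0] = W
Query 4: R[2] = R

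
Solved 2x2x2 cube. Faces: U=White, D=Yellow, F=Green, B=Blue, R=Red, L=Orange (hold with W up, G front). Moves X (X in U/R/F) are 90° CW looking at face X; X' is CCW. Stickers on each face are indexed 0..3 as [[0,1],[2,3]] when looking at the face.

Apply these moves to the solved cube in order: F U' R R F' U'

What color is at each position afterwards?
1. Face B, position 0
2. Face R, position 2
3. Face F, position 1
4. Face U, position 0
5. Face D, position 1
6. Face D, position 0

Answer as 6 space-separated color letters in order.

After move 1 (F): F=GGGG U=WWOO R=WRWR D=RRYY L=OYOY
After move 2 (U'): U=WOWO F=OYGG R=GGWR B=WRBB L=BBOY
After move 3 (R): R=WGRG U=WYWG F=ORGY D=RBYW B=OROB
After move 4 (R): R=RWGG U=WRWY F=OBGW D=ROYO B=GRYB
After move 5 (F'): F=BWOG U=WRRG R=OWRG D=BYYO L=BYOW
After move 6 (U'): U=RGWR F=BYOG R=BWRG B=OWYB L=GROW
Query 1: B[0] = O
Query 2: R[2] = R
Query 3: F[1] = Y
Query 4: U[0] = R
Query 5: D[1] = Y
Query 6: D[0] = B

Answer: O R Y R Y B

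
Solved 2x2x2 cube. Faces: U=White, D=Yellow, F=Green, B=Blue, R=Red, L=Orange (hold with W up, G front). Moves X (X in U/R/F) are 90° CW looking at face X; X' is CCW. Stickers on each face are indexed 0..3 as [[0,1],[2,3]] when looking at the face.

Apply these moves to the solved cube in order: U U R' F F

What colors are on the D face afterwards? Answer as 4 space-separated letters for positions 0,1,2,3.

After move 1 (U): U=WWWW F=RRGG R=BBRR B=OOBB L=GGOO
After move 2 (U): U=WWWW F=BBGG R=OORR B=GGBB L=RROO
After move 3 (R'): R=OROR U=WBWG F=BWGW D=YBYG B=YGYB
After move 4 (F): F=GBWW U=WBOR R=WRGR D=OOYG L=RYOB
After move 5 (F): F=WGWB U=WBBY R=ORRR D=GWYG L=ROOO
Query: D face = GWYG

Answer: G W Y G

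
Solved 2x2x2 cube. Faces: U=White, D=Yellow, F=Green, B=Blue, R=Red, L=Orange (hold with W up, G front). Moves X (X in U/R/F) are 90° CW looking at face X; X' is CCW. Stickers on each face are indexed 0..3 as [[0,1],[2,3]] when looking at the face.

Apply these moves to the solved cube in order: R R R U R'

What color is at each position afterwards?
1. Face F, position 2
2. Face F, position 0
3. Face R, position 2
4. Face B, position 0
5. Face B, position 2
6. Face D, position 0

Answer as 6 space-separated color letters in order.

After move 1 (R): R=RRRR U=WGWG F=GYGY D=YBYB B=WBWB
After move 2 (R): R=RRRR U=WYWY F=GBGB D=YWYW B=GBGB
After move 3 (R): R=RRRR U=WBWB F=GWGW D=YGYG B=YBYB
After move 4 (U): U=WWBB F=RRGW R=YBRR B=OOYB L=GWOO
After move 5 (R'): R=BRYR U=WYBO F=RWGB D=YRYW B=GOGB
Query 1: F[2] = G
Query 2: F[0] = R
Query 3: R[2] = Y
Query 4: B[0] = G
Query 5: B[2] = G
Query 6: D[0] = Y

Answer: G R Y G G Y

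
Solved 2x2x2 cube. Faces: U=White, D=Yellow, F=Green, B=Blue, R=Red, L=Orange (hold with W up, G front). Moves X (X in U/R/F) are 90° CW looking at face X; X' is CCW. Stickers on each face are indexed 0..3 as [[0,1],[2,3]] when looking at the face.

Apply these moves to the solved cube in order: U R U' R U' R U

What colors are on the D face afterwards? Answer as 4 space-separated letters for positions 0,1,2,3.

After move 1 (U): U=WWWW F=RRGG R=BBRR B=OOBB L=GGOO
After move 2 (R): R=RBRB U=WRWG F=RYGY D=YBYO B=WOWB
After move 3 (U'): U=RGWW F=GGGY R=RYRB B=RBWB L=WOOO
After move 4 (R): R=RRBY U=RGWY F=GBGO D=YWYR B=WBGB
After move 5 (U'): U=GYRW F=WOGO R=GBBY B=RRGB L=WBOO
After move 6 (R): R=BGYB U=GORO F=WWGR D=YGYR B=WRYB
After move 7 (U): U=RGOO F=BGGR R=WRYB B=WBYB L=WWOO
Query: D face = YGYR

Answer: Y G Y R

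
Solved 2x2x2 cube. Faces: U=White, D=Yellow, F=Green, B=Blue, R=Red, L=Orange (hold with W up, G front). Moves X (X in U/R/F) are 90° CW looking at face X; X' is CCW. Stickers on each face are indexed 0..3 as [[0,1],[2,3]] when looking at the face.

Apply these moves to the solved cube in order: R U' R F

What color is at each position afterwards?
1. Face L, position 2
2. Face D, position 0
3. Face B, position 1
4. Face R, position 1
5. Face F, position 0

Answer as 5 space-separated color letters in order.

Answer: O R R G G

Derivation:
After move 1 (R): R=RRRR U=WGWG F=GYGY D=YBYB B=WBWB
After move 2 (U'): U=GGWW F=OOGY R=GYRR B=RRWB L=WBOO
After move 3 (R): R=RGRY U=GOWY F=OBGB D=YWYR B=WRGB
After move 4 (F): F=GOBB U=GOOB R=WGYY D=RRYR L=WYOW
Query 1: L[2] = O
Query 2: D[0] = R
Query 3: B[1] = R
Query 4: R[1] = G
Query 5: F[0] = G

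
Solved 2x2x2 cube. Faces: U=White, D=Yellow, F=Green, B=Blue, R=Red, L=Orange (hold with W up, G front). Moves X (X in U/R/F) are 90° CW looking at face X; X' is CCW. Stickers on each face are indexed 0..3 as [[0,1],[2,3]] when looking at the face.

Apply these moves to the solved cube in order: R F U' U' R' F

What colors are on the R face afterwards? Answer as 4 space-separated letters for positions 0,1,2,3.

After move 1 (R): R=RRRR U=WGWG F=GYGY D=YBYB B=WBWB
After move 2 (F): F=GGYY U=WGOO R=WRGR D=RRYB L=OYOB
After move 3 (U'): U=GOWO F=OYYY R=GGGR B=WRWB L=WBOB
After move 4 (U'): U=OOGW F=WBYY R=OYGR B=GGWB L=WROB
After move 5 (R'): R=YROG U=OWGG F=WOYW D=RBYY B=BGRB
After move 6 (F): F=YWWO U=OWBR R=GRGG D=OYYY L=WROB
Query: R face = GRGG

Answer: G R G G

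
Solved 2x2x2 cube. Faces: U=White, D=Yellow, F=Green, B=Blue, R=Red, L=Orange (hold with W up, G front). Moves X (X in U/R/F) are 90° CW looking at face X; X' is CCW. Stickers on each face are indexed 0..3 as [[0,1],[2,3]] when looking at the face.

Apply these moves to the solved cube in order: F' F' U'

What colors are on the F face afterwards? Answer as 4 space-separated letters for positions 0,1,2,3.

Answer: O R G G

Derivation:
After move 1 (F'): F=GGGG U=WWRR R=YRYR D=OOYY L=OWOW
After move 2 (F'): F=GGGG U=WWYY R=OROR D=WWYY L=OROR
After move 3 (U'): U=WYWY F=ORGG R=GGOR B=ORBB L=BBOR
Query: F face = ORGG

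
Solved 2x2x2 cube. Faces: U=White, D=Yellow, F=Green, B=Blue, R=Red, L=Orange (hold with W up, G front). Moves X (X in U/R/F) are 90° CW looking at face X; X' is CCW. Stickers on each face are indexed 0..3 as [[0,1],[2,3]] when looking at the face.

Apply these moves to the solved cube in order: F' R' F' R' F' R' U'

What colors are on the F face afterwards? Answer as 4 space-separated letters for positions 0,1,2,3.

Answer: O Y W G

Derivation:
After move 1 (F'): F=GGGG U=WWRR R=YRYR D=OOYY L=OWOW
After move 2 (R'): R=RRYY U=WBRB F=GWGR D=OGYG B=YBOB
After move 3 (F'): F=WRGG U=WBRY R=GROY D=WWYG L=OBOR
After move 4 (R'): R=RYGO U=WORY F=WBGY D=WRYG B=GBWB
After move 5 (F'): F=BYWG U=WORG R=RYWO D=BRYG L=OYOR
After move 6 (R'): R=YORW U=WWRG F=BOWG D=BYYG B=GBRB
After move 7 (U'): U=WGWR F=OYWG R=BORW B=YORB L=GBOR
Query: F face = OYWG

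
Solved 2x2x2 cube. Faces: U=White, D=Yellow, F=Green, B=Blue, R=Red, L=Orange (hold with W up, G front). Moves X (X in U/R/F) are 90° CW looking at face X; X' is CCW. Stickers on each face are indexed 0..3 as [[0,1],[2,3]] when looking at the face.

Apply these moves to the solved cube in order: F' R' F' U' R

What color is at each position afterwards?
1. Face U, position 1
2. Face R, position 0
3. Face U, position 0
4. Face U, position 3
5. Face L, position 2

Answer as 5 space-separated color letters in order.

After move 1 (F'): F=GGGG U=WWRR R=YRYR D=OOYY L=OWOW
After move 2 (R'): R=RRYY U=WBRB F=GWGR D=OGYG B=YBOB
After move 3 (F'): F=WRGG U=WBRY R=GROY D=WWYG L=OBOR
After move 4 (U'): U=BYWR F=OBGG R=WROY B=GROB L=YBOR
After move 5 (R): R=OWYR U=BBWG F=OWGG D=WOYG B=RRYB
Query 1: U[1] = B
Query 2: R[0] = O
Query 3: U[0] = B
Query 4: U[3] = G
Query 5: L[2] = O

Answer: B O B G O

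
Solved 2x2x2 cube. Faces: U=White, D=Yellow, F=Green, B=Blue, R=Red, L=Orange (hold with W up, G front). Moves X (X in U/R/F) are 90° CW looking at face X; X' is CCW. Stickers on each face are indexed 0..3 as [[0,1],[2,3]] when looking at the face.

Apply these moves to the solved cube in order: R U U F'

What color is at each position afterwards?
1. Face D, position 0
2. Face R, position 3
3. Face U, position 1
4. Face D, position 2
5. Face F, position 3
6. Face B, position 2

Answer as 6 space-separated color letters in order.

Answer: R R W Y G W

Derivation:
After move 1 (R): R=RRRR U=WGWG F=GYGY D=YBYB B=WBWB
After move 2 (U): U=WWGG F=RRGY R=WBRR B=OOWB L=GYOO
After move 3 (U): U=GWGW F=WBGY R=OORR B=GYWB L=RROO
After move 4 (F'): F=BYWG U=GWOR R=BOYR D=ROYB L=RWOG
Query 1: D[0] = R
Query 2: R[3] = R
Query 3: U[1] = W
Query 4: D[2] = Y
Query 5: F[3] = G
Query 6: B[2] = W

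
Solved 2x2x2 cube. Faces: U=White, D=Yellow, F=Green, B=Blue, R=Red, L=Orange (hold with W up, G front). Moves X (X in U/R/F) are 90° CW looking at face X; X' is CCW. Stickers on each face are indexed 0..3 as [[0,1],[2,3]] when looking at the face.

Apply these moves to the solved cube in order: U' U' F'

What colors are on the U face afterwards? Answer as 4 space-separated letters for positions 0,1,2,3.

After move 1 (U'): U=WWWW F=OOGG R=GGRR B=RRBB L=BBOO
After move 2 (U'): U=WWWW F=BBGG R=OORR B=GGBB L=RROO
After move 3 (F'): F=BGBG U=WWOR R=YOYR D=ROYY L=RWOW
Query: U face = WWOR

Answer: W W O R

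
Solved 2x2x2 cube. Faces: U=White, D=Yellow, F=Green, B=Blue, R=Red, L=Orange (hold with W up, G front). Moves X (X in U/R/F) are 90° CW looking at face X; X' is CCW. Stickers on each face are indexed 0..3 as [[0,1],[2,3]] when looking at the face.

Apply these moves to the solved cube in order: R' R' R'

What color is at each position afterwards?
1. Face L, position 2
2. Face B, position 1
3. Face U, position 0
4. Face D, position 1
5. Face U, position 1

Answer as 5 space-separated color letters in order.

After move 1 (R'): R=RRRR U=WBWB F=GWGW D=YGYG B=YBYB
After move 2 (R'): R=RRRR U=WYWY F=GBGB D=YWYW B=GBGB
After move 3 (R'): R=RRRR U=WGWG F=GYGY D=YBYB B=WBWB
Query 1: L[2] = O
Query 2: B[1] = B
Query 3: U[0] = W
Query 4: D[1] = B
Query 5: U[1] = G

Answer: O B W B G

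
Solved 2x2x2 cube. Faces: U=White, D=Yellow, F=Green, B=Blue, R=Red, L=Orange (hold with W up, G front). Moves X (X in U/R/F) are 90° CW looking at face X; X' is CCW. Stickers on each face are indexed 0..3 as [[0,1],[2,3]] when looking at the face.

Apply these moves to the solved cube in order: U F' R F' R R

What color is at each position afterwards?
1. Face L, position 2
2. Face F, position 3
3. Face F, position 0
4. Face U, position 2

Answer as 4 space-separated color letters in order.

After move 1 (U): U=WWWW F=RRGG R=BBRR B=OOBB L=GGOO
After move 2 (F'): F=RGRG U=WWBR R=YBYR D=GOYY L=GWOW
After move 3 (R): R=YYRB U=WGBG F=RORY D=GBYO B=ROWB
After move 4 (F'): F=OYRR U=WGYR R=BYGB D=WWYO L=GGOB
After move 5 (R): R=GBBY U=WYYR F=OWRO D=WWYR B=ROGB
After move 6 (R): R=BGYB U=WWYO F=OWRR D=WGYR B=ROYB
Query 1: L[2] = O
Query 2: F[3] = R
Query 3: F[0] = O
Query 4: U[2] = Y

Answer: O R O Y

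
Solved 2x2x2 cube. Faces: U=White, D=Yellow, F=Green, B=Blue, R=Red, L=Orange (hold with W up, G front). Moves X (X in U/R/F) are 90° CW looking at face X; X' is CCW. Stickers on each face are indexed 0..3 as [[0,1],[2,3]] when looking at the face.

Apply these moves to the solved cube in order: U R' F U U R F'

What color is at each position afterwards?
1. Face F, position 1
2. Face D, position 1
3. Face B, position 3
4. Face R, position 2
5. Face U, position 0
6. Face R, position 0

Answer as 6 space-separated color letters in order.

Answer: G R B B G Y

Derivation:
After move 1 (U): U=WWWW F=RRGG R=BBRR B=OOBB L=GGOO
After move 2 (R'): R=BRBR U=WBWO F=RWGW D=YRYG B=YOYB
After move 3 (F): F=GRWW U=WBOG R=WROR D=BBYG L=GYOR
After move 4 (U): U=OWGB F=WRWW R=YOOR B=GYYB L=GROR
After move 5 (U): U=GOBW F=YOWW R=GYOR B=GRYB L=WROR
After move 6 (R): R=OGRY U=GOBW F=YBWG D=BYYG B=WROB
After move 7 (F'): F=BGYW U=GOOR R=YGBY D=RRYG L=WWOB
Query 1: F[1] = G
Query 2: D[1] = R
Query 3: B[3] = B
Query 4: R[2] = B
Query 5: U[0] = G
Query 6: R[0] = Y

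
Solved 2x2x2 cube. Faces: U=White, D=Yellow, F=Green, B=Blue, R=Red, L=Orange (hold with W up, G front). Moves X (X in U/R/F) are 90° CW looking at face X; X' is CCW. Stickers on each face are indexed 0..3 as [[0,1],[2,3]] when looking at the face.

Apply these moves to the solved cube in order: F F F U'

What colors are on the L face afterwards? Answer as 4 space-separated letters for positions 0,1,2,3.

Answer: B B O W

Derivation:
After move 1 (F): F=GGGG U=WWOO R=WRWR D=RRYY L=OYOY
After move 2 (F): F=GGGG U=WWYY R=OROR D=WWYY L=OROR
After move 3 (F): F=GGGG U=WWRR R=YRYR D=OOYY L=OWOW
After move 4 (U'): U=WRWR F=OWGG R=GGYR B=YRBB L=BBOW
Query: L face = BBOW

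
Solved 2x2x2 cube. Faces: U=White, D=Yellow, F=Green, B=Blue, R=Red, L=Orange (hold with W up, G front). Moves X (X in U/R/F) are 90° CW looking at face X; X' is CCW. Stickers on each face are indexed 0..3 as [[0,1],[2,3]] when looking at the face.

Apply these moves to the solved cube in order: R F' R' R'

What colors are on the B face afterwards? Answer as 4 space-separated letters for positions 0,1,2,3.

Answer: G B Y B

Derivation:
After move 1 (R): R=RRRR U=WGWG F=GYGY D=YBYB B=WBWB
After move 2 (F'): F=YYGG U=WGRR R=BRYR D=OOYB L=OGOW
After move 3 (R'): R=RRBY U=WWRW F=YGGR D=OYYG B=BBOB
After move 4 (R'): R=RYRB U=WORB F=YWGW D=OGYR B=GBYB
Query: B face = GBYB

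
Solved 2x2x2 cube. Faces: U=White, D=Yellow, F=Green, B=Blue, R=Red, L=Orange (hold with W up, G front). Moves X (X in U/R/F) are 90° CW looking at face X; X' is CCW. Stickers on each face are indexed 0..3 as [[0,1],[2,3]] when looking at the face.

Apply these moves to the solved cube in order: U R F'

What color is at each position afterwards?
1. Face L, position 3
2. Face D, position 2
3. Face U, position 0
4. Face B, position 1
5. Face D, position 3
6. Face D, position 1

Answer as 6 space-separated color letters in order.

Answer: W Y W O O O

Derivation:
After move 1 (U): U=WWWW F=RRGG R=BBRR B=OOBB L=GGOO
After move 2 (R): R=RBRB U=WRWG F=RYGY D=YBYO B=WOWB
After move 3 (F'): F=YYRG U=WRRR R=BBYB D=GOYO L=GGOW
Query 1: L[3] = W
Query 2: D[2] = Y
Query 3: U[0] = W
Query 4: B[1] = O
Query 5: D[3] = O
Query 6: D[1] = O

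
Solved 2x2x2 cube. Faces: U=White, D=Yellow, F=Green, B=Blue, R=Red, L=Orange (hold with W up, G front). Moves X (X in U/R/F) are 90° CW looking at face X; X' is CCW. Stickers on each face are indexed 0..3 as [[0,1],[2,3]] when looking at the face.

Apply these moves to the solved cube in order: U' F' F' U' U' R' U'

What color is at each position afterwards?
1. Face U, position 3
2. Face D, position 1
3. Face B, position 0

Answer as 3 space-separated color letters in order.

After move 1 (U'): U=WWWW F=OOGG R=GGRR B=RRBB L=BBOO
After move 2 (F'): F=OGOG U=WWGR R=YGYR D=BOYY L=BWOW
After move 3 (F'): F=GGOO U=WWYY R=OGBR D=WWYY L=BROG
After move 4 (U'): U=WYWY F=BROO R=GGBR B=OGBB L=RROG
After move 5 (U'): U=YYWW F=RROO R=BRBR B=GGBB L=OGOG
After move 6 (R'): R=RRBB U=YBWG F=RYOW D=WRYO B=YGWB
After move 7 (U'): U=BGYW F=OGOW R=RYBB B=RRWB L=YGOG
Query 1: U[3] = W
Query 2: D[1] = R
Query 3: B[0] = R

Answer: W R R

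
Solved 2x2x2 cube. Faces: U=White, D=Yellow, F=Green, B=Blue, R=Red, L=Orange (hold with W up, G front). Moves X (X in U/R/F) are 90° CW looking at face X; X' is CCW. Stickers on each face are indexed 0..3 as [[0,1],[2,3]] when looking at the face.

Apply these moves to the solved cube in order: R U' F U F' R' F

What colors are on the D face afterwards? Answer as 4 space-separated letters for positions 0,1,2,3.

After move 1 (R): R=RRRR U=WGWG F=GYGY D=YBYB B=WBWB
After move 2 (U'): U=GGWW F=OOGY R=GYRR B=RRWB L=WBOO
After move 3 (F): F=GOYO U=GGOB R=WYWR D=RGYB L=WYOB
After move 4 (U): U=OGBG F=WYYO R=RRWR B=WYWB L=GOOB
After move 5 (F'): F=YOWY U=OGRW R=GRRR D=OBYB L=GGOB
After move 6 (R'): R=RRGR U=OWRW F=YGWW D=OOYY B=BYBB
After move 7 (F): F=WYWG U=OWBG R=RRWR D=GRYY L=GOOO
Query: D face = GRYY

Answer: G R Y Y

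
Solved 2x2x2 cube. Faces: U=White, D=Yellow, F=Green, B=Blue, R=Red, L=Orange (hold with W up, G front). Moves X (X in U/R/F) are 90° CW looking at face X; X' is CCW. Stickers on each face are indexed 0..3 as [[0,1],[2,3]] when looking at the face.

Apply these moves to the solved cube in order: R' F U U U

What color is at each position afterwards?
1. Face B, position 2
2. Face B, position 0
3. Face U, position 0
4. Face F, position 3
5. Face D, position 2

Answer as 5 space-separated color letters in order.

After move 1 (R'): R=RRRR U=WBWB F=GWGW D=YGYG B=YBYB
After move 2 (F): F=GGWW U=WBOO R=WRBR D=RRYG L=OYOG
After move 3 (U): U=OWOB F=WRWW R=YBBR B=OYYB L=GGOG
After move 4 (U): U=OOBW F=YBWW R=OYBR B=GGYB L=WROG
After move 5 (U): U=BOWO F=OYWW R=GGBR B=WRYB L=YBOG
Query 1: B[2] = Y
Query 2: B[0] = W
Query 3: U[0] = B
Query 4: F[3] = W
Query 5: D[2] = Y

Answer: Y W B W Y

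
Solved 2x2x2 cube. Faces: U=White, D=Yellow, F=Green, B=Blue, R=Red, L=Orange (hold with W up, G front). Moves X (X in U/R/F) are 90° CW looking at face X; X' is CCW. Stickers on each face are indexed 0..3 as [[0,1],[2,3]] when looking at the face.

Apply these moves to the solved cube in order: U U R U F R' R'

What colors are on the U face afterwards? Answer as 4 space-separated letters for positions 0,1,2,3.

After move 1 (U): U=WWWW F=RRGG R=BBRR B=OOBB L=GGOO
After move 2 (U): U=WWWW F=BBGG R=OORR B=GGBB L=RROO
After move 3 (R): R=RORO U=WBWG F=BYGY D=YBYG B=WGWB
After move 4 (U): U=WWGB F=ROGY R=WGRO B=RRWB L=BYOO
After move 5 (F): F=GRYO U=WWOY R=GGBO D=RWYG L=BYOB
After move 6 (R'): R=GOGB U=WWOR F=GWYY D=RRYO B=GRWB
After move 7 (R'): R=OBGG U=WWOG F=GWYR D=RWYY B=ORRB
Query: U face = WWOG

Answer: W W O G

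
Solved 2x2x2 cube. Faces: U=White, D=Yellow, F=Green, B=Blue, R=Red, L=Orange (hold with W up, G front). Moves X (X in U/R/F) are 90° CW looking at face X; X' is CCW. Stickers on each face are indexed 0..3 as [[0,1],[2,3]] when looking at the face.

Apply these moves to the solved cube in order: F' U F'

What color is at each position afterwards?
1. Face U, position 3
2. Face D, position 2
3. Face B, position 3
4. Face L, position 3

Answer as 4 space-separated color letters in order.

Answer: Y Y B R

Derivation:
After move 1 (F'): F=GGGG U=WWRR R=YRYR D=OOYY L=OWOW
After move 2 (U): U=RWRW F=YRGG R=BBYR B=OWBB L=GGOW
After move 3 (F'): F=RGYG U=RWBY R=OBOR D=GWYY L=GWOR
Query 1: U[3] = Y
Query 2: D[2] = Y
Query 3: B[3] = B
Query 4: L[3] = R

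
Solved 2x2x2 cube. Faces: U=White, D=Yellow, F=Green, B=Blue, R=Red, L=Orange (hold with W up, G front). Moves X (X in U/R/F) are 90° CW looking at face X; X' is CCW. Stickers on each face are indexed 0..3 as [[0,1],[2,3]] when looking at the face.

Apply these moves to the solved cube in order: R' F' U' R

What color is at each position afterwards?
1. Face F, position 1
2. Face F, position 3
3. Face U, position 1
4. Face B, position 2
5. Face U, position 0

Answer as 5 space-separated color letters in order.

After move 1 (R'): R=RRRR U=WBWB F=GWGW D=YGYG B=YBYB
After move 2 (F'): F=WWGG U=WBRR R=GRYR D=OOYG L=OBOW
After move 3 (U'): U=BRWR F=OBGG R=WWYR B=GRYB L=YBOW
After move 4 (R): R=YWRW U=BBWG F=OOGG D=OYYG B=RRRB
Query 1: F[1] = O
Query 2: F[3] = G
Query 3: U[1] = B
Query 4: B[2] = R
Query 5: U[0] = B

Answer: O G B R B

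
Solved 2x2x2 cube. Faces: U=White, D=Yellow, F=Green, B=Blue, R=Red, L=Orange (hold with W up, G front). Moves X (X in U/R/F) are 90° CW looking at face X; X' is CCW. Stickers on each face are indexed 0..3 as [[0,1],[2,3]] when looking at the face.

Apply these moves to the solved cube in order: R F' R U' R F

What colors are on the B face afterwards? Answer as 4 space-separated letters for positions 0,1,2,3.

After move 1 (R): R=RRRR U=WGWG F=GYGY D=YBYB B=WBWB
After move 2 (F'): F=YYGG U=WGRR R=BRYR D=OOYB L=OGOW
After move 3 (R): R=YBRR U=WYRG F=YOGB D=OWYW B=RBGB
After move 4 (U'): U=YGWR F=OGGB R=YORR B=YBGB L=RBOW
After move 5 (R): R=RYRO U=YGWB F=OWGW D=OGYY B=RBGB
After move 6 (F): F=GOWW U=YGWB R=WYBO D=RRYY L=ROOG
Query: B face = RBGB

Answer: R B G B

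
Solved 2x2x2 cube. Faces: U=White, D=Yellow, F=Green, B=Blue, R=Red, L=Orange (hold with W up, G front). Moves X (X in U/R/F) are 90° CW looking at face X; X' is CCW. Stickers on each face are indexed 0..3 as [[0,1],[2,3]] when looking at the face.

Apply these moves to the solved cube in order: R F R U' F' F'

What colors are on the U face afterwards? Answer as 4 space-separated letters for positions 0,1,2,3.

Answer: G Y W R

Derivation:
After move 1 (R): R=RRRR U=WGWG F=GYGY D=YBYB B=WBWB
After move 2 (F): F=GGYY U=WGOO R=WRGR D=RRYB L=OYOB
After move 3 (R): R=GWRR U=WGOY F=GRYB D=RWYW B=OBGB
After move 4 (U'): U=GYWO F=OYYB R=GRRR B=GWGB L=OBOB
After move 5 (F'): F=YBOY U=GYGR R=WRRR D=BBYW L=OOOW
After move 6 (F'): F=BYYO U=GYWR R=BRBR D=OWYW L=OROG
Query: U face = GYWR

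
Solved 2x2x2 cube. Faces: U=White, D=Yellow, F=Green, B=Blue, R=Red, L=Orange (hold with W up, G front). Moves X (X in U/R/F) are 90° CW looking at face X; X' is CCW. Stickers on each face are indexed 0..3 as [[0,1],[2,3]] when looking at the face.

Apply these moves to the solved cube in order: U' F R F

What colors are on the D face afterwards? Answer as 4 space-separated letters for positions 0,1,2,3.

After move 1 (U'): U=WWWW F=OOGG R=GGRR B=RRBB L=BBOO
After move 2 (F): F=GOGO U=WWOB R=WGWR D=RGYY L=BYOY
After move 3 (R): R=WWRG U=WOOO F=GGGY D=RBYR B=BRWB
After move 4 (F): F=GGYG U=WOYY R=OWOG D=RWYR L=BROB
Query: D face = RWYR

Answer: R W Y R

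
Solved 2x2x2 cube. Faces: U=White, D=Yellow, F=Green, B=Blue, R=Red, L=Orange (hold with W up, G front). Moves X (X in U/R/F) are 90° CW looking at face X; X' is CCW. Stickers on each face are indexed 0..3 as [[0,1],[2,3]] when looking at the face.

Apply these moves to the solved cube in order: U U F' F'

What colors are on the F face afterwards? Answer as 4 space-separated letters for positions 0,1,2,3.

After move 1 (U): U=WWWW F=RRGG R=BBRR B=OOBB L=GGOO
After move 2 (U): U=WWWW F=BBGG R=OORR B=GGBB L=RROO
After move 3 (F'): F=BGBG U=WWOR R=YOYR D=ROYY L=RWOW
After move 4 (F'): F=GGBB U=WWYY R=OORR D=WWYY L=RROO
Query: F face = GGBB

Answer: G G B B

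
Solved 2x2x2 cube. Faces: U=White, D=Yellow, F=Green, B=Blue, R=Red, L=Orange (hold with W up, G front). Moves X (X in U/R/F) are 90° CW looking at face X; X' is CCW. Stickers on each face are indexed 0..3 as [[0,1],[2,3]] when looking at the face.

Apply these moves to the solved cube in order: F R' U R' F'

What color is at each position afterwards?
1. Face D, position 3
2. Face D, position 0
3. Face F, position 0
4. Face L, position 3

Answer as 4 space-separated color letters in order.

Answer: O W W B

Derivation:
After move 1 (F): F=GGGG U=WWOO R=WRWR D=RRYY L=OYOY
After move 2 (R'): R=RRWW U=WBOB F=GWGO D=RGYG B=YBRB
After move 3 (U): U=OWBB F=RRGO R=YBWW B=OYRB L=GWOY
After move 4 (R'): R=BWYW U=ORBO F=RWGB D=RRYO B=GYGB
After move 5 (F'): F=WBRG U=ORBY R=RWRW D=WYYO L=GOOB
Query 1: D[3] = O
Query 2: D[0] = W
Query 3: F[0] = W
Query 4: L[3] = B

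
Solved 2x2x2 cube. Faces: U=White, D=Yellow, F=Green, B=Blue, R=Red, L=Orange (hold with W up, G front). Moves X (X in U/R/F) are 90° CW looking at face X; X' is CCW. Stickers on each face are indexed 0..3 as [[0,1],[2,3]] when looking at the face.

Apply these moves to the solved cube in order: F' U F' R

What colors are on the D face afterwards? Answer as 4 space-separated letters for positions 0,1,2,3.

Answer: G B Y O

Derivation:
After move 1 (F'): F=GGGG U=WWRR R=YRYR D=OOYY L=OWOW
After move 2 (U): U=RWRW F=YRGG R=BBYR B=OWBB L=GGOW
After move 3 (F'): F=RGYG U=RWBY R=OBOR D=GWYY L=GWOR
After move 4 (R): R=OORB U=RGBG F=RWYY D=GBYO B=YWWB
Query: D face = GBYO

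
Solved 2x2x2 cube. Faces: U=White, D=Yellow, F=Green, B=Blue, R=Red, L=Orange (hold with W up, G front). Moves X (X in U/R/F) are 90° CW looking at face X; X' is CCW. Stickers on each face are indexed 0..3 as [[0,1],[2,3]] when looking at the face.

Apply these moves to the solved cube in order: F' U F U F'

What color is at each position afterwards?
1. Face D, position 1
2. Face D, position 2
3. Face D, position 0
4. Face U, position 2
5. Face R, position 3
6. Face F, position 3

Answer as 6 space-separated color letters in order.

Answer: O Y Y O R G

Derivation:
After move 1 (F'): F=GGGG U=WWRR R=YRYR D=OOYY L=OWOW
After move 2 (U): U=RWRW F=YRGG R=BBYR B=OWBB L=GGOW
After move 3 (F): F=GYGR U=RWWG R=RBWR D=YBYY L=GOOO
After move 4 (U): U=WRGW F=RBGR R=OWWR B=GOBB L=GYOO
After move 5 (F'): F=BRRG U=WROW R=BWYR D=YOYY L=GWOG
Query 1: D[1] = O
Query 2: D[2] = Y
Query 3: D[0] = Y
Query 4: U[2] = O
Query 5: R[3] = R
Query 6: F[3] = G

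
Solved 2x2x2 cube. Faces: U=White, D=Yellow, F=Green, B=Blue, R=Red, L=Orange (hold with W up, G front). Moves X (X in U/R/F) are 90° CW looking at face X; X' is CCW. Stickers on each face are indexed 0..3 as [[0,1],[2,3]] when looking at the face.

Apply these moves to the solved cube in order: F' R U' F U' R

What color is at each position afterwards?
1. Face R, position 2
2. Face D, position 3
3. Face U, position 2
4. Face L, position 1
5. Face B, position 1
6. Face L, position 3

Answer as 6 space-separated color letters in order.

After move 1 (F'): F=GGGG U=WWRR R=YRYR D=OOYY L=OWOW
After move 2 (R): R=YYRR U=WGRG F=GOGY D=OBYB B=RBWB
After move 3 (U'): U=GGWR F=OWGY R=GORR B=YYWB L=RBOW
After move 4 (F): F=GOYW U=GGWB R=WORR D=RGYB L=ROOB
After move 5 (U'): U=GBGW F=ROYW R=GORR B=WOWB L=YYOB
After move 6 (R): R=RGRO U=GOGW F=RGYB D=RWYW B=WOBB
Query 1: R[2] = R
Query 2: D[3] = W
Query 3: U[2] = G
Query 4: L[1] = Y
Query 5: B[1] = O
Query 6: L[3] = B

Answer: R W G Y O B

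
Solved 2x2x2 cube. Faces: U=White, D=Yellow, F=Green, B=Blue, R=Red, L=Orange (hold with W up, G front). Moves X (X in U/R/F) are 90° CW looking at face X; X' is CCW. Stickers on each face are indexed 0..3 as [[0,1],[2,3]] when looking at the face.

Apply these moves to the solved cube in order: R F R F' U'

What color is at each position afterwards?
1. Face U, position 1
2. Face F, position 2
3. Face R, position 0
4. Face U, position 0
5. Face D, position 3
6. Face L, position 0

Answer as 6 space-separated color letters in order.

Answer: R G R G W O

Derivation:
After move 1 (R): R=RRRR U=WGWG F=GYGY D=YBYB B=WBWB
After move 2 (F): F=GGYY U=WGOO R=WRGR D=RRYB L=OYOB
After move 3 (R): R=GWRR U=WGOY F=GRYB D=RWYW B=OBGB
After move 4 (F'): F=RBGY U=WGGR R=WWRR D=YBYW L=OYOO
After move 5 (U'): U=GRWG F=OYGY R=RBRR B=WWGB L=OBOO
Query 1: U[1] = R
Query 2: F[2] = G
Query 3: R[0] = R
Query 4: U[0] = G
Query 5: D[3] = W
Query 6: L[0] = O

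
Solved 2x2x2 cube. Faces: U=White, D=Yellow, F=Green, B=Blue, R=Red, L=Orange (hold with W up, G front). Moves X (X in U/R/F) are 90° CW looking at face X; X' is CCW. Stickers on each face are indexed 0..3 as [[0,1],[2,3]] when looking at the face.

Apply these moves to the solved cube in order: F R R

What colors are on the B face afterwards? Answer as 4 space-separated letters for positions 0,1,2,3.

After move 1 (F): F=GGGG U=WWOO R=WRWR D=RRYY L=OYOY
After move 2 (R): R=WWRR U=WGOG F=GRGY D=RBYB B=OBWB
After move 3 (R): R=RWRW U=WROY F=GBGB D=RWYO B=GBGB
Query: B face = GBGB

Answer: G B G B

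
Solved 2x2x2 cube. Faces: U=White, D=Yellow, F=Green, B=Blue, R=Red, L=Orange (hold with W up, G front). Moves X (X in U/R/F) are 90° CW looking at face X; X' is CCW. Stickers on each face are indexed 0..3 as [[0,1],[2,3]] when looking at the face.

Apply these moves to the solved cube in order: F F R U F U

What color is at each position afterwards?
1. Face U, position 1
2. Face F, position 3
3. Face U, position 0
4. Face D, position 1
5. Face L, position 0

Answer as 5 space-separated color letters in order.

Answer: Y O R Y G

Derivation:
After move 1 (F): F=GGGG U=WWOO R=WRWR D=RRYY L=OYOY
After move 2 (F): F=GGGG U=WWYY R=OROR D=WWYY L=OROR
After move 3 (R): R=OORR U=WGYG F=GWGY D=WBYB B=YBWB
After move 4 (U): U=YWGG F=OOGY R=YBRR B=ORWB L=GWOR
After move 5 (F): F=GOYO U=YWRW R=GBGR D=RYYB L=GWOB
After move 6 (U): U=RYWW F=GBYO R=ORGR B=GWWB L=GOOB
Query 1: U[1] = Y
Query 2: F[3] = O
Query 3: U[0] = R
Query 4: D[1] = Y
Query 5: L[0] = G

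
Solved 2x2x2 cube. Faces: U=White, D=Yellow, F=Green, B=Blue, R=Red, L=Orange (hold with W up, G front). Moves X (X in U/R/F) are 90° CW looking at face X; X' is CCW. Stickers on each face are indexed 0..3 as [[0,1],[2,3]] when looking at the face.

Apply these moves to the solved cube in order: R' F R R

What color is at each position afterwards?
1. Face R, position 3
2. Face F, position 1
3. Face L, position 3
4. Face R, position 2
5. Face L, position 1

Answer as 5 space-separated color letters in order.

After move 1 (R'): R=RRRR U=WBWB F=GWGW D=YGYG B=YBYB
After move 2 (F): F=GGWW U=WBOO R=WRBR D=RRYG L=OYOG
After move 3 (R): R=BWRR U=WGOW F=GRWG D=RYYY B=OBBB
After move 4 (R): R=RBRW U=WROG F=GYWY D=RBYO B=WBGB
Query 1: R[3] = W
Query 2: F[1] = Y
Query 3: L[3] = G
Query 4: R[2] = R
Query 5: L[1] = Y

Answer: W Y G R Y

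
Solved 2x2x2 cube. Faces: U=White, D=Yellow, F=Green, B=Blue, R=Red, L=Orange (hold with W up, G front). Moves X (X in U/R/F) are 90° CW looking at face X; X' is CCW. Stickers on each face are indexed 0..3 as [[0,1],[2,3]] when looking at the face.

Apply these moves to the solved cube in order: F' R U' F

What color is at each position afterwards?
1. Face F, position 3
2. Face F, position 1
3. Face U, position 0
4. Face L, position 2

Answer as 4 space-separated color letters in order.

Answer: W O G O

Derivation:
After move 1 (F'): F=GGGG U=WWRR R=YRYR D=OOYY L=OWOW
After move 2 (R): R=YYRR U=WGRG F=GOGY D=OBYB B=RBWB
After move 3 (U'): U=GGWR F=OWGY R=GORR B=YYWB L=RBOW
After move 4 (F): F=GOYW U=GGWB R=WORR D=RGYB L=ROOB
Query 1: F[3] = W
Query 2: F[1] = O
Query 3: U[0] = G
Query 4: L[2] = O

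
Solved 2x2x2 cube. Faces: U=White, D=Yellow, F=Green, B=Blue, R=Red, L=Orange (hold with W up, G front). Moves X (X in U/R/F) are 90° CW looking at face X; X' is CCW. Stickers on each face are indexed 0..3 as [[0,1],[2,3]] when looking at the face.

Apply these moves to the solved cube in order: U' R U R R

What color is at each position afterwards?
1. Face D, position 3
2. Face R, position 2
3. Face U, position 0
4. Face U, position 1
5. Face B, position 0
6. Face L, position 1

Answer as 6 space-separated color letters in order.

Answer: O R W B Y Y

Derivation:
After move 1 (U'): U=WWWW F=OOGG R=GGRR B=RRBB L=BBOO
After move 2 (R): R=RGRG U=WOWG F=OYGY D=YBYR B=WRWB
After move 3 (U): U=WWGO F=RGGY R=WRRG B=BBWB L=OYOO
After move 4 (R): R=RWGR U=WGGY F=RBGR D=YWYB B=OBWB
After move 5 (R): R=GRRW U=WBGR F=RWGB D=YWYO B=YBGB
Query 1: D[3] = O
Query 2: R[2] = R
Query 3: U[0] = W
Query 4: U[1] = B
Query 5: B[0] = Y
Query 6: L[1] = Y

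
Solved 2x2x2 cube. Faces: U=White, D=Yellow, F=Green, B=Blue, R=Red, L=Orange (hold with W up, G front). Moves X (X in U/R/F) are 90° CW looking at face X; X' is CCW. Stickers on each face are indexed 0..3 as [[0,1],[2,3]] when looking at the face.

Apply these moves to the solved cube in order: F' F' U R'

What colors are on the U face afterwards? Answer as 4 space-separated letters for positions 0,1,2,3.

After move 1 (F'): F=GGGG U=WWRR R=YRYR D=OOYY L=OWOW
After move 2 (F'): F=GGGG U=WWYY R=OROR D=WWYY L=OROR
After move 3 (U): U=YWYW F=ORGG R=BBOR B=ORBB L=GGOR
After move 4 (R'): R=BRBO U=YBYO F=OWGW D=WRYG B=YRWB
Query: U face = YBYO

Answer: Y B Y O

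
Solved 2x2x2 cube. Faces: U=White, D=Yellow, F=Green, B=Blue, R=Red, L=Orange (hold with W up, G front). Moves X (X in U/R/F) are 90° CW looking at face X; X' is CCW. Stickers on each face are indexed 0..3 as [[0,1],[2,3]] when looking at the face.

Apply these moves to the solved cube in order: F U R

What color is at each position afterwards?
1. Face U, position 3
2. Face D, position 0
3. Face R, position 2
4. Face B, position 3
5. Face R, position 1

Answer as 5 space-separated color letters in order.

After move 1 (F): F=GGGG U=WWOO R=WRWR D=RRYY L=OYOY
After move 2 (U): U=OWOW F=WRGG R=BBWR B=OYBB L=GGOY
After move 3 (R): R=WBRB U=OROG F=WRGY D=RBYO B=WYWB
Query 1: U[3] = G
Query 2: D[0] = R
Query 3: R[2] = R
Query 4: B[3] = B
Query 5: R[1] = B

Answer: G R R B B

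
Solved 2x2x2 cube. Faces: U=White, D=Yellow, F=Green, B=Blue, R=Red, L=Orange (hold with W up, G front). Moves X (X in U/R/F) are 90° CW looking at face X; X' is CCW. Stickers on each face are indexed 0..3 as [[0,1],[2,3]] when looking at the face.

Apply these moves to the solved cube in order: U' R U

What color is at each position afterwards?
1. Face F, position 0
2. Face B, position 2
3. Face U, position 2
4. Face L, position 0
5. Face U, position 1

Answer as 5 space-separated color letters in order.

Answer: R W G O W

Derivation:
After move 1 (U'): U=WWWW F=OOGG R=GGRR B=RRBB L=BBOO
After move 2 (R): R=RGRG U=WOWG F=OYGY D=YBYR B=WRWB
After move 3 (U): U=WWGO F=RGGY R=WRRG B=BBWB L=OYOO
Query 1: F[0] = R
Query 2: B[2] = W
Query 3: U[2] = G
Query 4: L[0] = O
Query 5: U[1] = W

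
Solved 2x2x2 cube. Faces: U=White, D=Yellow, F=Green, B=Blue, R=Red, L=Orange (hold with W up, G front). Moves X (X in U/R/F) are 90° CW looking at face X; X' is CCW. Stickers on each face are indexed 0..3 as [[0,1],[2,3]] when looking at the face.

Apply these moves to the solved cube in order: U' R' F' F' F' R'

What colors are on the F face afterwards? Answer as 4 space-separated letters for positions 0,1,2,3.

Answer: G B W B

Derivation:
After move 1 (U'): U=WWWW F=OOGG R=GGRR B=RRBB L=BBOO
After move 2 (R'): R=GRGR U=WBWR F=OWGW D=YOYG B=YRYB
After move 3 (F'): F=WWOG U=WBGG R=ORYR D=BOYG L=BROW
After move 4 (F'): F=WGWO U=WBOY R=ORBR D=RWYG L=BGOG
After move 5 (F'): F=GOWW U=WBOB R=WRRR D=GGYG L=BYOO
After move 6 (R'): R=RRWR U=WYOY F=GBWB D=GOYW B=GRGB
Query: F face = GBWB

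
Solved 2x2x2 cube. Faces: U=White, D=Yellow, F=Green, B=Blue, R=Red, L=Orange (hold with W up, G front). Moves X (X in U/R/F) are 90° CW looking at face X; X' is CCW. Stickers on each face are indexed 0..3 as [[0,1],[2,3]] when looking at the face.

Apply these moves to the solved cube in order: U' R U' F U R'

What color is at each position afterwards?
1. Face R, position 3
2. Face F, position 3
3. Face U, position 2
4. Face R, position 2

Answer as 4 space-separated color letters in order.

Answer: W G R R

Derivation:
After move 1 (U'): U=WWWW F=OOGG R=GGRR B=RRBB L=BBOO
After move 2 (R): R=RGRG U=WOWG F=OYGY D=YBYR B=WRWB
After move 3 (U'): U=OGWW F=BBGY R=OYRG B=RGWB L=WROO
After move 4 (F): F=GBYB U=OGOR R=WYWG D=ROYR L=WYOB
After move 5 (U): U=OORG F=WYYB R=RGWG B=WYWB L=GBOB
After move 6 (R'): R=GGRW U=OWRW F=WOYG D=RYYB B=RYOB
Query 1: R[3] = W
Query 2: F[3] = G
Query 3: U[2] = R
Query 4: R[2] = R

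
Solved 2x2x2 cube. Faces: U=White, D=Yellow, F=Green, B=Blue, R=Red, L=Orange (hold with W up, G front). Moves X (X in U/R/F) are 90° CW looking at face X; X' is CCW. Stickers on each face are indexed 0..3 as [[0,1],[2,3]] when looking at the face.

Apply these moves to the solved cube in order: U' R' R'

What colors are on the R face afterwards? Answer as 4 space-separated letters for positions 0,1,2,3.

After move 1 (U'): U=WWWW F=OOGG R=GGRR B=RRBB L=BBOO
After move 2 (R'): R=GRGR U=WBWR F=OWGW D=YOYG B=YRYB
After move 3 (R'): R=RRGG U=WYWY F=OBGR D=YWYW B=GROB
Query: R face = RRGG

Answer: R R G G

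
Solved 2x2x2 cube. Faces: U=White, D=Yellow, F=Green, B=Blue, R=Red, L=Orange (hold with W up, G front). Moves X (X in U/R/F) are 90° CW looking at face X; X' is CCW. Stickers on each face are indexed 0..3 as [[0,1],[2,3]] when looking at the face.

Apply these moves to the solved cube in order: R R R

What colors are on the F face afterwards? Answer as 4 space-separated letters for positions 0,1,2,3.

Answer: G W G W

Derivation:
After move 1 (R): R=RRRR U=WGWG F=GYGY D=YBYB B=WBWB
After move 2 (R): R=RRRR U=WYWY F=GBGB D=YWYW B=GBGB
After move 3 (R): R=RRRR U=WBWB F=GWGW D=YGYG B=YBYB
Query: F face = GWGW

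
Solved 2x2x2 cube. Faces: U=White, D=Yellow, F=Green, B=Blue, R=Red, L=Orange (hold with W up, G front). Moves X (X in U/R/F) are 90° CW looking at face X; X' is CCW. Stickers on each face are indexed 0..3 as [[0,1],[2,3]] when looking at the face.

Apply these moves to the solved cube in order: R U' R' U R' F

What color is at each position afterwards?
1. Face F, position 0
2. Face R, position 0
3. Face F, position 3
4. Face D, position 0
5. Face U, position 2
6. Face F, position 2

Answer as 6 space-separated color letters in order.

Answer: G R G B O W

Derivation:
After move 1 (R): R=RRRR U=WGWG F=GYGY D=YBYB B=WBWB
After move 2 (U'): U=GGWW F=OOGY R=GYRR B=RRWB L=WBOO
After move 3 (R'): R=YRGR U=GWWR F=OGGW D=YOYY B=BRBB
After move 4 (U): U=WGRW F=YRGW R=BRGR B=WBBB L=OGOO
After move 5 (R'): R=RRBG U=WBRW F=YGGW D=YRYW B=YBOB
After move 6 (F): F=GYWG U=WBOG R=RRWG D=BRYW L=OYOR
Query 1: F[0] = G
Query 2: R[0] = R
Query 3: F[3] = G
Query 4: D[0] = B
Query 5: U[2] = O
Query 6: F[2] = W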